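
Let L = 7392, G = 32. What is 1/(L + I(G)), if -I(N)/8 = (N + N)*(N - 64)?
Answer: 1/23776 ≈ 4.2059e-5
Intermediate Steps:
I(N) = -16*N*(-64 + N) (I(N) = -8*(N + N)*(N - 64) = -8*2*N*(-64 + N) = -16*N*(-64 + N))
1/(L + I(G)) = 1/(7392 + 16*32*(64 - 1*32)) = 1/(7392 + 16*32*(64 - 32)) = 1/(7392 + 16*32*32) = 1/(7392 + 16384) = 1/23776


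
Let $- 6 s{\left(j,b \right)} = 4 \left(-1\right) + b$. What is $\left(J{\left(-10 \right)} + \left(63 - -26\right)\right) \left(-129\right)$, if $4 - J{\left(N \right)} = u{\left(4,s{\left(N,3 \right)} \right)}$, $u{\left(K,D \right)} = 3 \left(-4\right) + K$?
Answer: $-13029$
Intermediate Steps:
$s{\left(j,b \right)} = \frac{2}{3} - \frac{b}{6}$ ($s{\left(j,b \right)} = - \frac{4 \left(-1\right) + b}{6} = - \frac{-4 + b}{6} = \frac{2}{3} - \frac{b}{6}$)
$u{\left(K,D \right)} = -12 + K$
$J{\left(N \right)} = 12$ ($J{\left(N \right)} = 4 - \left(-12 + 4\right) = 4 - -8 = 4 + 8 = 12$)
$\left(J{\left(-10 \right)} + \left(63 - -26\right)\right) \left(-129\right) = \left(12 + \left(63 - -26\right)\right) \left(-129\right) = \left(12 + \left(63 + 26\right)\right) \left(-129\right) = \left(12 + 89\right) \left(-129\right) = 101 \left(-129\right) = -13029$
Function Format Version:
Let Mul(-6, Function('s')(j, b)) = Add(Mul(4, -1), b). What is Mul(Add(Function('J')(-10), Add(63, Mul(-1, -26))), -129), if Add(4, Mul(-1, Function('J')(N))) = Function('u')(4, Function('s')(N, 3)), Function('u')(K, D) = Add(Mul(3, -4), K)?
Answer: -13029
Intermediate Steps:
Function('s')(j, b) = Add(Rational(2, 3), Mul(Rational(-1, 6), b)) (Function('s')(j, b) = Mul(Rational(-1, 6), Add(Mul(4, -1), b)) = Mul(Rational(-1, 6), Add(-4, b)) = Add(Rational(2, 3), Mul(Rational(-1, 6), b)))
Function('u')(K, D) = Add(-12, K)
Function('J')(N) = 12 (Function('J')(N) = Add(4, Mul(-1, Add(-12, 4))) = Add(4, Mul(-1, -8)) = Add(4, 8) = 12)
Mul(Add(Function('J')(-10), Add(63, Mul(-1, -26))), -129) = Mul(Add(12, Add(63, Mul(-1, -26))), -129) = Mul(Add(12, Add(63, 26)), -129) = Mul(Add(12, 89), -129) = Mul(101, -129) = -13029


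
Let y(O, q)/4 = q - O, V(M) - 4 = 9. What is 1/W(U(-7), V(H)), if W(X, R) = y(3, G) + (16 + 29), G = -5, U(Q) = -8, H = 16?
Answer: 1/13 ≈ 0.076923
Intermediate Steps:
V(M) = 13 (V(M) = 4 + 9 = 13)
y(O, q) = -4*O + 4*q (y(O, q) = 4*(q - O) = -4*O + 4*q)
W(X, R) = 13 (W(X, R) = (-4*3 + 4*(-5)) + (16 + 29) = (-12 - 20) + 45 = -32 + 45 = 13)
1/W(U(-7), V(H)) = 1/13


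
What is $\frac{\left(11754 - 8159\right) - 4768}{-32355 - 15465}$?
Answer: $\frac{391}{15940} \approx 0.024529$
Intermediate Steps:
$\frac{\left(11754 - 8159\right) - 4768}{-32355 - 15465} = \frac{\left(11754 - 8159\right) - 4768}{-47820} = \left(3595 - 4768\right) \left(- \frac{1}{47820}\right) = \left(-1173\right) \left(- \frac{1}{47820}\right) = \frac{391}{15940}$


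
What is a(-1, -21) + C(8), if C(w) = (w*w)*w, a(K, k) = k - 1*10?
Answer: 481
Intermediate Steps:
a(K, k) = -10 + k (a(K, k) = k - 10 = -10 + k)
C(w) = w³ (C(w) = w²*w = w³)
a(-1, -21) + C(8) = (-10 - 21) + 8³ = -31 + 512 = 481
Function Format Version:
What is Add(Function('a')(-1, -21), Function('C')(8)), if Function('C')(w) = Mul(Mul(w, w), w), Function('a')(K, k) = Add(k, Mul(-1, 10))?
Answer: 481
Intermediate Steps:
Function('a')(K, k) = Add(-10, k) (Function('a')(K, k) = Add(k, -10) = Add(-10, k))
Function('C')(w) = Pow(w, 3) (Function('C')(w) = Mul(Pow(w, 2), w) = Pow(w, 3))
Add(Function('a')(-1, -21), Function('C')(8)) = Add(Add(-10, -21), Pow(8, 3)) = Add(-31, 512) = 481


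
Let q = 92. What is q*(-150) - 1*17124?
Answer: -30924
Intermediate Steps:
q*(-150) - 1*17124 = 92*(-150) - 1*17124 = -13800 - 17124 = -30924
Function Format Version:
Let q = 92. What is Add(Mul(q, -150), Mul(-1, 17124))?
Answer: -30924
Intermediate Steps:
Add(Mul(q, -150), Mul(-1, 17124)) = Add(Mul(92, -150), Mul(-1, 17124)) = Add(-13800, -17124) = -30924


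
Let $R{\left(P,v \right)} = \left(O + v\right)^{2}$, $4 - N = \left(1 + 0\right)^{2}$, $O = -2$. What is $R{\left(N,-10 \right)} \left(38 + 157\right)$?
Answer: $28080$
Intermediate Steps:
$N = 3$ ($N = 4 - \left(1 + 0\right)^{2} = 4 - 1^{2} = 4 - 1 = 3$)
$R{\left(P,v \right)} = \left(-2 + v\right)^{2}$
$R{\left(N,-10 \right)} \left(38 + 157\right) = \left(-2 - 10\right)^{2} \left(38 + 157\right) = \left(-12\right)^{2} \cdot 195 = 144 \cdot 195 = 28080$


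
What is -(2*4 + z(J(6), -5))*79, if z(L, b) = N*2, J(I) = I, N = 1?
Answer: -790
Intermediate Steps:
z(L, b) = 2 (z(L, b) = 1*2 = 2)
-(2*4 + z(J(6), -5))*79 = -(2*4 + 2)*79 = -(8 + 2)*79 = -10*79 = -1*790 = -790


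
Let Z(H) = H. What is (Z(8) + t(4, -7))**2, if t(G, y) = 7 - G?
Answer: 121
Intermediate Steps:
(Z(8) + t(4, -7))**2 = (8 + (7 - 1*4))**2 = (8 + (7 - 4))**2 = (8 + 3)**2 = 11**2 = 121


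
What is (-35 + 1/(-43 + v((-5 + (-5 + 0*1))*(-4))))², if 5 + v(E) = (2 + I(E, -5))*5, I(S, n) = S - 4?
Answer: 24690961/20164 ≈ 1224.5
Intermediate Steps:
I(S, n) = -4 + S
v(E) = -15 + 5*E (v(E) = -5 + (2 + (-4 + E))*5 = -5 + (-2 + E)*5 = -5 + (-10 + 5*E) = -15 + 5*E)
(-35 + 1/(-43 + v((-5 + (-5 + 0*1))*(-4))))² = (-35 + 1/(-43 + (-15 + 5*((-5 + (-5 + 0*1))*(-4)))))² = (-35 + 1/(-43 + (-15 + 5*((-5 + (-5 + 0))*(-4)))))² = (-35 + 1/(-43 + (-15 + 5*((-5 - 5)*(-4)))))² = (-35 + 1/(-43 + (-15 + 5*(-10*(-4)))))² = (-35 + 1/(-43 + (-15 + 5*40)))² = (-35 + 1/(-43 + (-15 + 200)))² = (-35 + 1/(-43 + 185))² = (-35 + 1/142)² = (-4969/142)² = 24690961/20164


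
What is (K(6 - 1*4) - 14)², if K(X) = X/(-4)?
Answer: 841/4 ≈ 210.25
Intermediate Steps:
K(X) = -X/4 (K(X) = X*(-¼) = -X/4)
(K(6 - 1*4) - 14)² = (-(6 - 1*4)/4 - 14)² = (-(6 - 4)/4 - 14)² = (-¼*2 - 14)² = (-½ - 14)² = (-29/2)² = 841/4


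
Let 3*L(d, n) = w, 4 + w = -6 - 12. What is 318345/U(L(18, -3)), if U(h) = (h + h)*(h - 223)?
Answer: 2865105/30404 ≈ 94.234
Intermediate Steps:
w = -22 (w = -4 + (-6 - 12) = -4 - 18 = -22)
L(d, n) = -22/3 (L(d, n) = (1/3)*(-22) = -22/3)
U(h) = 2*h*(-223 + h) (U(h) = (2*h)*(-223 + h) = 2*h*(-223 + h))
318345/U(L(18, -3)) = 318345/((2*(-22/3)*(-223 - 22/3))) = 318345/((2*(-22/3)*(-691/3))) = 318345/(30404/9) = 318345*(9/30404) = 2865105/30404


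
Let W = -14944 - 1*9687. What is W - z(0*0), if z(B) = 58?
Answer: -24689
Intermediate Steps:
W = -24631 (W = -14944 - 9687 = -24631)
W - z(0*0) = -24631 - 1*58 = -24631 - 58 = -24689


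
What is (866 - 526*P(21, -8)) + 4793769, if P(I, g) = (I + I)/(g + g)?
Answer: 19184063/4 ≈ 4.7960e+6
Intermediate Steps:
P(I, g) = I/g (P(I, g) = (2*I)/((2*g)) = (2*I)*(1/(2*g)) = I/g)
(866 - 526*P(21, -8)) + 4793769 = (866 - 11046/(-8)) + 4793769 = (866 - 11046*(-1)/8) + 4793769 = (866 - 526*(-21/8)) + 4793769 = (866 + 5523/4) + 4793769 = 8987/4 + 4793769 = 19184063/4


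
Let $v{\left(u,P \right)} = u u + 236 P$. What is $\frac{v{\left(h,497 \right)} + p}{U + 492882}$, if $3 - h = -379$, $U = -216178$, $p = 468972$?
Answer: $\frac{183047}{69176} \approx 2.6461$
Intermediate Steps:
$h = 382$ ($h = 3 - -379 = 3 + 379 = 382$)
$v{\left(u,P \right)} = u^{2} + 236 P$
$\frac{v{\left(h,497 \right)} + p}{U + 492882} = \frac{\left(382^{2} + 236 \cdot 497\right) + 468972}{-216178 + 492882} = \frac{\left(145924 + 117292\right) + 468972}{276704} = \left(263216 + 468972\right) \frac{1}{276704} = 732188 \cdot \frac{1}{276704} = \frac{183047}{69176}$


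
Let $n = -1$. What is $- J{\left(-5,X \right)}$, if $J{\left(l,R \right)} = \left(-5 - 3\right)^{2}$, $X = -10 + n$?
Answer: $-64$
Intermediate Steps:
$X = -11$ ($X = -10 - 1 = -11$)
$J{\left(l,R \right)} = 64$ ($J{\left(l,R \right)} = \left(-8\right)^{2} = 64$)
$- J{\left(-5,X \right)} = \left(-1\right) 64 = -64$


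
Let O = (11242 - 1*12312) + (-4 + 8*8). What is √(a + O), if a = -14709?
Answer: I*√15719 ≈ 125.38*I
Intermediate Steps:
O = -1010 (O = (11242 - 12312) + (-4 + 64) = -1070 + 60 = -1010)
√(a + O) = √(-14709 - 1010) = √(-15719) = I*√15719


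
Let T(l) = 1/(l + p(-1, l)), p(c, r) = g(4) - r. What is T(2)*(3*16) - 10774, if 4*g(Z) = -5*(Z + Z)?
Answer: -53894/5 ≈ -10779.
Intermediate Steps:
g(Z) = -5*Z/2 (g(Z) = (-5*(Z + Z))/4 = (-10*Z)/4 = -5*Z/2)
p(c, r) = -10 - r (p(c, r) = -5/2*4 - r = -10 - r)
T(l) = -⅒ (T(l) = 1/(l + (-10 - l)) = 1/(-10) = -⅒)
T(2)*(3*16) - 10774 = -3*16/10 - 10774 = -⅒*48 - 10774 = -24/5 - 10774 = -53894/5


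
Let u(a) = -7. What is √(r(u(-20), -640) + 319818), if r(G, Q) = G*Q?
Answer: √324298 ≈ 569.47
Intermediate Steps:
√(r(u(-20), -640) + 319818) = √(-7*(-640) + 319818) = √(4480 + 319818) = √324298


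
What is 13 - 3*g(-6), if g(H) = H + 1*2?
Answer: 25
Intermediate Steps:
g(H) = 2 + H (g(H) = H + 2 = 2 + H)
13 - 3*g(-6) = 13 - 3*(2 - 6) = 13 - 3*(-4) = 13 + 12 = 25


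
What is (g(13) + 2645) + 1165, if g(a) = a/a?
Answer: 3811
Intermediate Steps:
g(a) = 1
(g(13) + 2645) + 1165 = (1 + 2645) + 1165 = 2646 + 1165 = 3811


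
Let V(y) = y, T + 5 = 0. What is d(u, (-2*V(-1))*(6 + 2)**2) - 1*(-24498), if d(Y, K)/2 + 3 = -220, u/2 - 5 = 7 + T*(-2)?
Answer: 24052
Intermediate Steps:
T = -5 (T = -5 + 0 = -5)
u = 44 (u = 10 + 2*(7 - 5*(-2)) = 10 + 2*(7 + 10) = 10 + 2*17 = 10 + 34 = 44)
d(Y, K) = -446 (d(Y, K) = -6 + 2*(-220) = -6 - 440 = -446)
d(u, (-2*V(-1))*(6 + 2)**2) - 1*(-24498) = -446 - 1*(-24498) = -446 + 24498 = 24052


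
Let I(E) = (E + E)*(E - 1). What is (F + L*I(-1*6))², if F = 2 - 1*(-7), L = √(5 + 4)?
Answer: 68121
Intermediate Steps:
I(E) = 2*E*(-1 + E) (I(E) = (2*E)*(-1 + E) = 2*E*(-1 + E))
L = 3 (L = √9 = 3)
F = 9 (F = 2 + 7 = 9)
(F + L*I(-1*6))² = (9 + 3*(2*(-1*6)*(-1 - 1*6)))² = (9 + 3*(2*(-6)*(-1 - 6)))² = (9 + 3*(2*(-6)*(-7)))² = (9 + 3*84)² = (9 + 252)² = 261² = 68121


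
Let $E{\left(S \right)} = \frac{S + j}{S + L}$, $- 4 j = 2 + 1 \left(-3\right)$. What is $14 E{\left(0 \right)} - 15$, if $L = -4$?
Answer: $- \frac{127}{8} \approx -15.875$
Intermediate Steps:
$j = \frac{1}{4}$ ($j = - \frac{2 + 1 \left(-3\right)}{4} = - \frac{2 - 3}{4} = \left(- \frac{1}{4}\right) \left(-1\right) = \frac{1}{4} \approx 0.25$)
$E{\left(S \right)} = \frac{\frac{1}{4} + S}{-4 + S}$ ($E{\left(S \right)} = \frac{S + \frac{1}{4}}{S - 4} = \frac{\frac{1}{4} + S}{-4 + S}$)
$14 E{\left(0 \right)} - 15 = 14 \frac{\frac{1}{4} + 0}{-4 + 0} - 15 = 14 \frac{1}{-4} \cdot \frac{1}{4} - 15 = 14 \left(\left(- \frac{1}{4}\right) \frac{1}{4}\right) - 15 = 14 \left(- \frac{1}{16}\right) - 15 = - \frac{7}{8} - 15 = - \frac{127}{8}$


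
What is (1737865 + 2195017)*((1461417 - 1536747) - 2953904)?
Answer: -11913619872388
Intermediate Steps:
(1737865 + 2195017)*((1461417 - 1536747) - 2953904) = 3932882*(-75330 - 2953904) = 3932882*(-3029234) = -11913619872388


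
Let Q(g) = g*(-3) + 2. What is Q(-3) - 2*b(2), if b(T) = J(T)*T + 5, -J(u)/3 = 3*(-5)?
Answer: -179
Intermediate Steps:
J(u) = 45 (J(u) = -9*(-5) = -3*(-15) = 45)
Q(g) = 2 - 3*g (Q(g) = -3*g + 2 = 2 - 3*g)
b(T) = 5 + 45*T (b(T) = 45*T + 5 = 5 + 45*T)
Q(-3) - 2*b(2) = (2 - 3*(-3)) - 2*(5 + 45*2) = (2 + 9) - 2*(5 + 90) = 11 - 2*95 = 11 - 190 = -179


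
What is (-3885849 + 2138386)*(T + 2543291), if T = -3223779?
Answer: 1189127601944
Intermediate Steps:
(-3885849 + 2138386)*(T + 2543291) = (-3885849 + 2138386)*(-3223779 + 2543291) = -1747463*(-680488) = 1189127601944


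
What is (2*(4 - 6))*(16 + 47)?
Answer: -252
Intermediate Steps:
(2*(4 - 6))*(16 + 47) = (2*(-2))*63 = -4*63 = -252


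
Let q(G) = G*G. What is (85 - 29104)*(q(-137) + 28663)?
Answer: -1376429208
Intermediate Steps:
q(G) = G**2
(85 - 29104)*(q(-137) + 28663) = (85 - 29104)*((-137)**2 + 28663) = -29019*(18769 + 28663) = -29019*47432 = -1376429208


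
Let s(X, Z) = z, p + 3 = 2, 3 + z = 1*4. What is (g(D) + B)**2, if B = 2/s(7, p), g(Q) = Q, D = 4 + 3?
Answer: 81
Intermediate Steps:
z = 1 (z = -3 + 1*4 = -3 + 4 = 1)
p = -1 (p = -3 + 2 = -1)
s(X, Z) = 1
D = 7
B = 2 (B = 2/1 = 2*1 = 2)
(g(D) + B)**2 = (7 + 2)**2 = 9**2 = 81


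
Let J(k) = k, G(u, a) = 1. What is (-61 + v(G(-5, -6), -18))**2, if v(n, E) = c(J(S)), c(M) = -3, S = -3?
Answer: 4096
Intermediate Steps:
v(n, E) = -3
(-61 + v(G(-5, -6), -18))**2 = (-61 - 3)**2 = (-64)**2 = 4096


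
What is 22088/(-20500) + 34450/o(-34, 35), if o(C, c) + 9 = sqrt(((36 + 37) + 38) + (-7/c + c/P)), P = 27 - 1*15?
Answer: 7333041178/773875 + 5300*sqrt(102345)/151 ≈ 20705.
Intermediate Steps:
P = 12 (P = 27 - 15 = 12)
o(C, c) = -9 + sqrt(111 - 7/c + c/12) (o(C, c) = -9 + sqrt(((36 + 37) + 38) + (-7/c + c/12)) = -9 + sqrt((73 + 38) + (-7/c + c*(1/12))) = -9 + sqrt(111 + (-7/c + c/12)) = -9 + sqrt(111 - 7/c + c/12))
22088/(-20500) + 34450/o(-34, 35) = 22088/(-20500) + 34450/(-9 + sqrt(3996 - 252/35 + 3*35)/6) = 22088*(-1/20500) + 34450/(-9 + sqrt(3996 - 252*1/35 + 105)/6) = -5522/5125 + 34450/(-9 + sqrt(3996 - 36/5 + 105)/6) = -5522/5125 + 34450/(-9 + sqrt(20469/5)/6) = -5522/5125 + 34450/(-9 + (sqrt(102345)/5)/6) = -5522/5125 + 34450/(-9 + sqrt(102345)/30)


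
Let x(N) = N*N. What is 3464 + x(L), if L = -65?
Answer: 7689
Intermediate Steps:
x(N) = N²
3464 + x(L) = 3464 + (-65)² = 3464 + 4225 = 7689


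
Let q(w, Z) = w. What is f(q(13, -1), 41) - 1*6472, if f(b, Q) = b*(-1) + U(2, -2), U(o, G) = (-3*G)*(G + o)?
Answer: -6485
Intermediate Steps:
U(o, G) = -3*G*(G + o)
f(b, Q) = -b (f(b, Q) = b*(-1) - 3*(-2)*(-2 + 2) = -b - 3*(-2)*0 = -b + 0 = -b)
f(q(13, -1), 41) - 1*6472 = -1*13 - 1*6472 = -13 - 6472 = -6485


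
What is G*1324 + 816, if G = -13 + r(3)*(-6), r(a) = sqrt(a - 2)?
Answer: -24340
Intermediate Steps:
r(a) = sqrt(-2 + a)
G = -19 (G = -13 + sqrt(-2 + 3)*(-6) = -13 + sqrt(1)*(-6) = -13 + 1*(-6) = -13 - 6 = -19)
G*1324 + 816 = -19*1324 + 816 = -25156 + 816 = -24340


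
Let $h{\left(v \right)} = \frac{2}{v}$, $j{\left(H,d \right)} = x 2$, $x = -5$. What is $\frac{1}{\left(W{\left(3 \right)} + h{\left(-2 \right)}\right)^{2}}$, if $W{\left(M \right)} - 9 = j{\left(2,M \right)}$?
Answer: $\frac{1}{4} \approx 0.25$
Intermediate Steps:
$j{\left(H,d \right)} = -10$ ($j{\left(H,d \right)} = \left(-5\right) 2 = -10$)
$W{\left(M \right)} = -1$ ($W{\left(M \right)} = 9 - 10 = -1$)
$\frac{1}{\left(W{\left(3 \right)} + h{\left(-2 \right)}\right)^{2}} = \frac{1}{\left(-1 + \frac{2}{-2}\right)^{2}} = \frac{1}{\left(-1 + 2 \left(- \frac{1}{2}\right)\right)^{2}} = \frac{1}{\left(-1 - 1\right)^{2}} = \frac{1}{\left(-2\right)^{2}} = \frac{1}{4}$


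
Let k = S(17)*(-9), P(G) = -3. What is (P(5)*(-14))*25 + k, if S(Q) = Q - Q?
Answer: 1050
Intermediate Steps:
S(Q) = 0
k = 0 (k = 0*(-9) = 0)
(P(5)*(-14))*25 + k = -3*(-14)*25 + 0 = 42*25 + 0 = 1050 + 0 = 1050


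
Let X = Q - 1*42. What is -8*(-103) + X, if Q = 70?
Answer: 852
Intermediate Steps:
X = 28 (X = 70 - 1*42 = 70 - 42 = 28)
-8*(-103) + X = -8*(-103) + 28 = 824 + 28 = 852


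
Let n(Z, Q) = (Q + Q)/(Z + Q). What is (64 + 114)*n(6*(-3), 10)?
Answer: -445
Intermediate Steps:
n(Z, Q) = 2*Q/(Q + Z) (n(Z, Q) = (2*Q)/(Q + Z) = 2*Q/(Q + Z))
(64 + 114)*n(6*(-3), 10) = (64 + 114)*(2*10/(10 + 6*(-3))) = 178*(2*10/(10 - 18)) = 178*(2*10/(-8)) = 178*(2*10*(-1/8)) = 178*(-5/2) = -445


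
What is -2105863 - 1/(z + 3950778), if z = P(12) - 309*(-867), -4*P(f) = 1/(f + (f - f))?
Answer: -426430280775929/202496687 ≈ -2.1059e+6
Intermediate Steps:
P(f) = -1/(4*f) (P(f) = -1/(4*(f + (f - f))) = -1/(4*(f + 0)) = -1/(4*f))
z = 12859343/48 (z = -¼/12 - 309*(-867) = -¼*1/12 + 267903 = -1/48 + 267903 = 12859343/48 ≈ 2.6790e+5)
-2105863 - 1/(z + 3950778) = -2105863 - 1/(12859343/48 + 3950778) = -2105863 - 1/202496687/48 = -2105863 - 1*48/202496687 = -2105863 - 48/202496687 = -426430280775929/202496687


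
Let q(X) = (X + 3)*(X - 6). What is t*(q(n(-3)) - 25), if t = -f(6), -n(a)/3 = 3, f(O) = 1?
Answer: -65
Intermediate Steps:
n(a) = -9 (n(a) = -3*3 = -9)
t = -1 (t = -1*1 = -1)
q(X) = (-6 + X)*(3 + X) (q(X) = (3 + X)*(-6 + X) = (-6 + X)*(3 + X))
t*(q(n(-3)) - 25) = -((-18 + (-9)² - 3*(-9)) - 25) = -((-18 + 81 + 27) - 25) = -(90 - 25) = -1*65 = -65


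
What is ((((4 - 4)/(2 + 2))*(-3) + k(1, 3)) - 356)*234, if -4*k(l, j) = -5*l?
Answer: -166023/2 ≈ -83012.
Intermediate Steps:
k(l, j) = 5*l/4 (k(l, j) = -(-5)*l/4 = 5*l/4)
((((4 - 4)/(2 + 2))*(-3) + k(1, 3)) - 356)*234 = ((((4 - 4)/(2 + 2))*(-3) + (5/4)*1) - 356)*234 = (((0/4)*(-3) + 5/4) - 356)*234 = (((0*(1/4))*(-3) + 5/4) - 356)*234 = ((0*(-3) + 5/4) - 356)*234 = ((0 + 5/4) - 356)*234 = (5/4 - 356)*234 = -1419/4*234 = -166023/2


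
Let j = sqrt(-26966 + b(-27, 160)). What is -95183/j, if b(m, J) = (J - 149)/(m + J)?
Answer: 95183*I*sqrt(477000111)/3586467 ≈ 579.63*I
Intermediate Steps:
b(m, J) = (-149 + J)/(J + m)
j = I*sqrt(477000111)/133 (j = sqrt(-26966 + (-149 + 160)/(160 - 27)) = sqrt(-26966 + 11/133) = sqrt(-3586467/133) = I*sqrt(477000111)/133 ≈ 164.21*I)
-95183/j = -95183*(-I*sqrt(477000111)/3586467) = -(-95183)*I*sqrt(477000111)/3586467 = 95183*I*sqrt(477000111)/3586467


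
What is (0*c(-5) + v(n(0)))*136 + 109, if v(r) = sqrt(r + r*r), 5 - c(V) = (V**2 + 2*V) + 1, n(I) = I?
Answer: 109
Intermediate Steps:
c(V) = 4 - V**2 - 2*V (c(V) = 5 - ((V**2 + 2*V) + 1) = 5 - (1 + V**2 + 2*V) = 5 + (-1 - V**2 - 2*V) = 4 - V**2 - 2*V)
v(r) = sqrt(r + r**2)
(0*c(-5) + v(n(0)))*136 + 109 = (0*(4 - 1*(-5)**2 - 2*(-5)) + sqrt(0*(1 + 0)))*136 + 109 = (0*(4 - 1*25 + 10) + sqrt(0*1))*136 + 109 = (0*(4 - 25 + 10) + sqrt(0))*136 + 109 = (0*(-11) + 0)*136 + 109 = (0 + 0)*136 + 109 = 0*136 + 109 = 0 + 109 = 109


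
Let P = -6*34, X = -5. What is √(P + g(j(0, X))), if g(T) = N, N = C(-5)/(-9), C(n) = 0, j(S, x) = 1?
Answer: 2*I*√51 ≈ 14.283*I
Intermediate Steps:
P = -204
N = 0 (N = 0/(-9) = 0*(-⅑) = 0)
g(T) = 0
√(P + g(j(0, X))) = √(-204 + 0) = √(-204) = 2*I*√51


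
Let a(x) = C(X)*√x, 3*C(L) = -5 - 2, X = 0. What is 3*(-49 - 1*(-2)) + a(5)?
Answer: -141 - 7*√5/3 ≈ -146.22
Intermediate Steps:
C(L) = -7/3 (C(L) = (-5 - 2)/3 = (⅓)*(-7) = -7/3)
a(x) = -7*√x/3
3*(-49 - 1*(-2)) + a(5) = 3*(-49 - 1*(-2)) - 7*√5/3 = 3*(-49 + 2) - 7*√5/3 = 3*(-47) - 7*√5/3 = -141 - 7*√5/3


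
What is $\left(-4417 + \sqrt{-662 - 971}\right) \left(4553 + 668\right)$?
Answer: $-23061157 + 5221 i \sqrt{1633} \approx -2.3061 \cdot 10^{7} + 2.1098 \cdot 10^{5} i$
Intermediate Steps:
$\left(-4417 + \sqrt{-662 - 971}\right) \left(4553 + 668\right) = \left(-4417 + \sqrt{-1633}\right) 5221 = \left(-4417 + i \sqrt{1633}\right) 5221 = -23061157 + 5221 i \sqrt{1633}$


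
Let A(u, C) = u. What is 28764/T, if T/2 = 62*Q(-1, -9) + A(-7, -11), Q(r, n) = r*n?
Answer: 14382/551 ≈ 26.102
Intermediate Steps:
Q(r, n) = n*r
T = 1102 (T = 2*(62*(-9*(-1)) - 7) = 2*(62*9 - 7) = 2*(558 - 7) = 2*551 = 1102)
28764/T = 28764/1102 = 28764*(1/1102) = 14382/551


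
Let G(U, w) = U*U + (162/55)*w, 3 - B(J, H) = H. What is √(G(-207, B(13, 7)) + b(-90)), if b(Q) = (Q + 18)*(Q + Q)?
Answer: 9*√2083785/55 ≈ 236.21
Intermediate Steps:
B(J, H) = 3 - H
b(Q) = 2*Q*(18 + Q) (b(Q) = (18 + Q)*(2*Q) = 2*Q*(18 + Q))
G(U, w) = U² + 162*w/55 (G(U, w) = U² + (162*(1/55))*w = U² + 162*w/55)
√(G(-207, B(13, 7)) + b(-90)) = √(((-207)² + 162*(3 - 1*7)/55) + 2*(-90)*(18 - 90)) = √((42849 + 162*(3 - 7)/55) + 2*(-90)*(-72)) = √((42849 + (162/55)*(-4)) + 12960) = √((42849 - 648/55) + 12960) = √(2356047/55 + 12960) = √(3068847/55) = 9*√2083785/55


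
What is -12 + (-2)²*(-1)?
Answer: -16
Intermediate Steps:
-12 + (-2)²*(-1) = -12 + 4*(-1) = -12 - 4 = -16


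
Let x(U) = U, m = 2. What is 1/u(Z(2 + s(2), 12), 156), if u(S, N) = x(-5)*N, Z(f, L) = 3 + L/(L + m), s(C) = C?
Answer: -1/780 ≈ -0.0012821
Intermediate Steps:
Z(f, L) = 3 + L/(2 + L) (Z(f, L) = 3 + L/(L + 2) = 3 + L/(2 + L))
u(S, N) = -5*N
1/u(Z(2 + s(2), 12), 156) = 1/(-5*156) = 1/(-780) = -1/780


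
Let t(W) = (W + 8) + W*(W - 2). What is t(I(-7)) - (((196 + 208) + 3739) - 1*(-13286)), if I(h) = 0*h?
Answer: -17421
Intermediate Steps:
I(h) = 0
t(W) = 8 + W + W*(-2 + W) (t(W) = (8 + W) + W*(-2 + W) = 8 + W + W*(-2 + W))
t(I(-7)) - (((196 + 208) + 3739) - 1*(-13286)) = (8 + 0**2 - 1*0) - (((196 + 208) + 3739) - 1*(-13286)) = (8 + 0 + 0) - ((404 + 3739) + 13286) = 8 - (4143 + 13286) = 8 - 1*17429 = 8 - 17429 = -17421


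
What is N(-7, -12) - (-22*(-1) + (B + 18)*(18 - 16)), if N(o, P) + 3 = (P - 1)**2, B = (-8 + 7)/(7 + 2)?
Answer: 974/9 ≈ 108.22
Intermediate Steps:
B = -1/9 ≈ -0.11111
N(o, P) = -3 + (-1 + P)**2 (N(o, P) = -3 + (P - 1)**2 = -3 + (-1 + P)**2)
N(-7, -12) - (-22*(-1) + (B + 18)*(18 - 16)) = (-3 + (-1 - 12)**2) - (-22*(-1) + (-1/9 + 18)*(18 - 16)) = (-3 + (-13)**2) - (22 + (161/9)*2) = (-3 + 169) - (22 + 322/9) = 166 - 1*520/9 = 166 - 520/9 = 974/9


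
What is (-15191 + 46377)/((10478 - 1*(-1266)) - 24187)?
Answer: -31186/12443 ≈ -2.5063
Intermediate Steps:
(-15191 + 46377)/((10478 - 1*(-1266)) - 24187) = 31186/((10478 + 1266) - 24187) = 31186/(11744 - 24187) = 31186/(-12443) = 31186*(-1/12443) = -31186/12443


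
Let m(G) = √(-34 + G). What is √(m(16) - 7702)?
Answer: √(-7702 + 3*I*√2) ≈ 0.0242 + 87.761*I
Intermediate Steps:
√(m(16) - 7702) = √(√(-34 + 16) - 7702) = √(√(-18) - 7702) = √(3*I*√2 - 7702) = √(-7702 + 3*I*√2)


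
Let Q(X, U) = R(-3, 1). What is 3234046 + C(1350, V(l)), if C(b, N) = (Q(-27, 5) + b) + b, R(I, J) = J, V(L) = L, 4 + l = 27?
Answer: 3236747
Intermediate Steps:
l = 23 (l = -4 + 27 = 23)
Q(X, U) = 1
C(b, N) = 1 + 2*b (C(b, N) = (1 + b) + b = 1 + 2*b)
3234046 + C(1350, V(l)) = 3234046 + (1 + 2*1350) = 3234046 + (1 + 2700) = 3234046 + 2701 = 3236747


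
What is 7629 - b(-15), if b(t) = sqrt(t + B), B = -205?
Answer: 7629 - 2*I*sqrt(55) ≈ 7629.0 - 14.832*I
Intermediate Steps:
b(t) = sqrt(-205 + t) (b(t) = sqrt(t - 205) = sqrt(-205 + t))
7629 - b(-15) = 7629 - sqrt(-205 - 15) = 7629 - sqrt(-220) = 7629 - 2*I*sqrt(55)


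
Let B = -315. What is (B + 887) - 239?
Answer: 333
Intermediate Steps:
(B + 887) - 239 = (-315 + 887) - 239 = 572 - 239 = 333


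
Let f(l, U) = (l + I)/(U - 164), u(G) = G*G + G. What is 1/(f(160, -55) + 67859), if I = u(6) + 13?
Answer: 219/14860906 ≈ 1.4737e-5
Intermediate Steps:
u(G) = G + G² (u(G) = G² + G = G + G²)
I = 55 (I = 6*(1 + 6) + 13 = 6*7 + 13 = 42 + 13 = 55)
f(l, U) = (55 + l)/(-164 + U) (f(l, U) = (l + 55)/(U - 164) = (55 + l)/(-164 + U))
1/(f(160, -55) + 67859) = 1/((55 + 160)/(-164 - 55) + 67859) = 1/(215/(-219) + 67859) = 1/(-1/219*215 + 67859) = 1/(-215/219 + 67859) = 1/(14860906/219) = 219/14860906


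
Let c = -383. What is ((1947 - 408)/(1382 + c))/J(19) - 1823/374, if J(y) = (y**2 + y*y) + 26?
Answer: -134845/27676 ≈ -4.8723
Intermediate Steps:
J(y) = 26 + 2*y**2 (J(y) = (y**2 + y**2) + 26 = 2*y**2 + 26 = 26 + 2*y**2)
((1947 - 408)/(1382 + c))/J(19) - 1823/374 = ((1947 - 408)/(1382 - 383))/(26 + 2*19**2) - 1823/374 = (1539/999)/(26 + 2*361) - 1823*1/374 = (1539*(1/999))/(26 + 722) - 1823/374 = (57/37)/748 - 1823/374 = (57/37)*(1/748) - 1823/374 = 57/27676 - 1823/374 = -134845/27676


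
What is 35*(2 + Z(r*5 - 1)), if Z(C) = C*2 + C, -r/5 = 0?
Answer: -35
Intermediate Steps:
r = 0 (r = -5*0 = 0)
Z(C) = 3*C (Z(C) = 2*C + C = 3*C)
35*(2 + Z(r*5 - 1)) = 35*(2 + 3*(0*5 - 1)) = 35*(2 + 3*(0 - 1)) = 35*(2 + 3*(-1)) = 35*(2 - 3) = 35*(-1) = -35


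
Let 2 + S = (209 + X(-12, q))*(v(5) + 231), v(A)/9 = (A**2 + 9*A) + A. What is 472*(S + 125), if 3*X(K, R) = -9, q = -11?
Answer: 88150248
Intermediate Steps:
X(K, R) = -3 (X(K, R) = (1/3)*(-9) = -3)
v(A) = 9*A**2 + 90*A (v(A) = 9*((A**2 + 9*A) + A) = 9*(A**2 + 10*A) = 9*A**2 + 90*A)
S = 186634 (S = -2 + (209 - 3)*(9*5*(10 + 5) + 231) = -2 + 206*(9*5*15 + 231) = -2 + 206*(675 + 231) = -2 + 206*906 = -2 + 186636 = 186634)
472*(S + 125) = 472*(186634 + 125) = 472*186759 = 88150248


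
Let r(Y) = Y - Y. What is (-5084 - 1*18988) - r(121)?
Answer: -24072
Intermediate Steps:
r(Y) = 0
(-5084 - 1*18988) - r(121) = (-5084 - 1*18988) - 1*0 = (-5084 - 18988) + 0 = -24072 + 0 = -24072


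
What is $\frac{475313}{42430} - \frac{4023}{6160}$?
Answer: $\frac{275723219}{26136880} \approx 10.549$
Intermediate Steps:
$\frac{475313}{42430} - \frac{4023}{6160} = \frac{275723219}{26136880}$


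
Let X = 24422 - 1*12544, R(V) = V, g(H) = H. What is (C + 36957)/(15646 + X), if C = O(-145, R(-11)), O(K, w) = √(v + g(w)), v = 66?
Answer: 36957/27524 + √55/27524 ≈ 1.3430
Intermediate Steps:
O(K, w) = √(66 + w)
C = √55 (C = √(66 - 11) = √55 ≈ 7.4162)
X = 11878 (X = 24422 - 12544 = 11878)
(C + 36957)/(15646 + X) = (√55 + 36957)/(15646 + 11878) = (36957 + √55)/27524 = (36957 + √55)*(1/27524) = 36957/27524 + √55/27524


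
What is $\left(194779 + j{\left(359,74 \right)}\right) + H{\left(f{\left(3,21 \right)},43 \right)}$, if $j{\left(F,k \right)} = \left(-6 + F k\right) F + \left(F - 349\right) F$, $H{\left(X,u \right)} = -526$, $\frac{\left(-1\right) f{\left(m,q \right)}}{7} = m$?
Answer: $9732883$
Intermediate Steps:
$f{\left(m,q \right)} = - 7 m$
$j{\left(F,k \right)} = F \left(-349 + F\right) + F \left(-6 + F k\right)$ ($j{\left(F,k \right)} = F \left(-6 + F k\right) + \left(-349 + F\right) F = F \left(-6 + F k\right) + F \left(-349 + F\right) = F \left(-349 + F\right) + F \left(-6 + F k\right)$)
$\left(194779 + j{\left(359,74 \right)}\right) + H{\left(f{\left(3,21 \right)},43 \right)} = \left(194779 + 359 \left(-355 + 359 + 359 \cdot 74\right)\right) - 526 = \left(194779 + 359 \left(-355 + 359 + 26566\right)\right) - 526 = \left(194779 + 359 \cdot 26570\right) - 526 = \left(194779 + 9538630\right) - 526 = 9733409 - 526 = 9732883$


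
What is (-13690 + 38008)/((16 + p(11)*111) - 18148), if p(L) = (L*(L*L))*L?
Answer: 8106/535673 ≈ 0.015132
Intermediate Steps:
p(L) = L⁴ (p(L) = (L*L²)*L = L³*L = L⁴)
(-13690 + 38008)/((16 + p(11)*111) - 18148) = (-13690 + 38008)/((16 + 11⁴*111) - 18148) = 24318/((16 + 14641*111) - 18148) = 24318/((16 + 1625151) - 18148) = 24318/(1625167 - 18148) = 24318/1607019 = 24318*(1/1607019) = 8106/535673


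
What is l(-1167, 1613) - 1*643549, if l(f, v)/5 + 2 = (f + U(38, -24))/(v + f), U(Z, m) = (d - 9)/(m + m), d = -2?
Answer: -13777591097/21408 ≈ -6.4357e+5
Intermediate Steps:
U(Z, m) = -11/(2*m) (U(Z, m) = (-2 - 9)/(m + m) = -11*1/(2*m) = -11/(2*m))
l(f, v) = -10 + 5*(11/48 + f)/(f + v) (l(f, v) = -10 + 5*((f - 11/2/(-24))/(v + f)) = -10 + 5*((f - 11/2*(-1/24))/(f + v)) = -10 + 5*((f + 11/48)/(f + v)) = -10 + 5*((11/48 + f)/(f + v)) = -10 + 5*(11/48 + f)/(f + v))
l(-1167, 1613) - 1*643549 = (55/48 - 10*1613 - 5*(-1167))/(-1167 + 1613) - 1*643549 = (55/48 - 16130 + 5835)/446 - 643549 = (1/446)*(-494105/48) - 643549 = -494105/21408 - 643549 = -13777591097/21408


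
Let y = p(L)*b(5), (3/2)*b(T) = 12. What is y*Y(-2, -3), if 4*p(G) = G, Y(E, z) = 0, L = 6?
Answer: 0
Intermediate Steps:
b(T) = 8 (b(T) = (⅔)*12 = 8)
p(G) = G/4
y = 12 (y = ((¼)*6)*8 = (3/2)*8 = 12)
y*Y(-2, -3) = 12*0 = 0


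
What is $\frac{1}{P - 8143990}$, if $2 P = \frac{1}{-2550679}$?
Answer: $- \frac{5101358}{41545408538421} \approx -1.2279 \cdot 10^{-7}$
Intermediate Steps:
$P = - \frac{1}{5101358}$ ($P = \frac{1}{2 \left(-2550679\right)} = \frac{1}{2} \left(- \frac{1}{2550679}\right) = - \frac{1}{5101358} \approx -1.9603 \cdot 10^{-7}$)
$\frac{1}{P - 8143990} = \frac{1}{- \frac{1}{5101358} - 8143990} = \frac{1}{- \frac{41545408538421}{5101358}} = - \frac{5101358}{41545408538421}$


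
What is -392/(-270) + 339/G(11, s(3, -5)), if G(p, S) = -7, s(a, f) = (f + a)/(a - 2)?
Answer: -44393/945 ≈ -46.977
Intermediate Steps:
s(a, f) = (a + f)/(-2 + a)
-392/(-270) + 339/G(11, s(3, -5)) = -392/(-270) + 339/(-7) = -392*(-1/270) + 339*(-⅐) = 196/135 - 339/7 = -44393/945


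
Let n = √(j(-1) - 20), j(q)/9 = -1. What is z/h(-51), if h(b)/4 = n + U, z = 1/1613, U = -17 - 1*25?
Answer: -21/5784218 - I*√29/11568436 ≈ -3.6306e-6 - 4.655e-7*I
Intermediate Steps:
j(q) = -9 (j(q) = 9*(-1) = -9)
U = -42 (U = -17 - 25 = -42)
z = 1/1613 ≈ 0.00061996
n = I*√29 (n = √(-9 - 20) = √(-29) = I*√29 ≈ 5.3852*I)
h(b) = -168 + 4*I*√29 (h(b) = 4*(I*√29 - 42) = 4*(-42 + I*√29) = -168 + 4*I*√29)
z/h(-51) = 1/(1613*(-168 + 4*I*√29))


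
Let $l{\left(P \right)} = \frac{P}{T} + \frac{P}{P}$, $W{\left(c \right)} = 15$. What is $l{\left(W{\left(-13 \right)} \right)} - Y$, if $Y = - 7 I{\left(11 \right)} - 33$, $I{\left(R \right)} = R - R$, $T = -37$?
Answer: $\frac{1243}{37} \approx 33.595$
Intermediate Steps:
$I{\left(R \right)} = 0$
$l{\left(P \right)} = 1 - \frac{P}{37}$ ($l{\left(P \right)} = \frac{P}{-37} + \frac{P}{P} = P \left(- \frac{1}{37}\right) + 1 = - \frac{P}{37} + 1 = 1 - \frac{P}{37}$)
$Y = -33$ ($Y = \left(-7\right) 0 - 33 = 0 - 33 = -33$)
$l{\left(W{\left(-13 \right)} \right)} - Y = \left(1 - \frac{15}{37}\right) - -33 = \left(1 - \frac{15}{37}\right) + 33 = \frac{22}{37} + 33 = \frac{1243}{37}$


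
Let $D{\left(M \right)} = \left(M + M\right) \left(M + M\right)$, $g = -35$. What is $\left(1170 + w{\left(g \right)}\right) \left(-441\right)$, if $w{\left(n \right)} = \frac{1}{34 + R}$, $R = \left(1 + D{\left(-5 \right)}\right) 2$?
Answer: $- \frac{121769361}{236} \approx -5.1597 \cdot 10^{5}$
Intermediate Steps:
$D{\left(M \right)} = 4 M^{2}$ ($D{\left(M \right)} = 2 M 2 M = 4 M^{2}$)
$R = 202$ ($R = \left(1 + 4 \left(-5\right)^{2}\right) 2 = \left(1 + 4 \cdot 25\right) 2 = \left(1 + 100\right) 2 = 101 \cdot 2 = 202$)
$w{\left(n \right)} = \frac{1}{236}$ ($w{\left(n \right)} = \frac{1}{34 + 202} = \frac{1}{236}$)
$\left(1170 + w{\left(g \right)}\right) \left(-441\right) = \left(1170 + \frac{1}{236}\right) \left(-441\right) = \frac{276121}{236} \left(-441\right) = - \frac{121769361}{236}$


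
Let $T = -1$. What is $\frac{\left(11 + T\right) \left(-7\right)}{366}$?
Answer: $- \frac{35}{183} \approx -0.19126$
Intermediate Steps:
$\frac{\left(11 + T\right) \left(-7\right)}{366} = \frac{\left(11 - 1\right) \left(-7\right)}{366} = 10 \left(-7\right) \frac{1}{366} = \left(-70\right) \frac{1}{366} = - \frac{35}{183}$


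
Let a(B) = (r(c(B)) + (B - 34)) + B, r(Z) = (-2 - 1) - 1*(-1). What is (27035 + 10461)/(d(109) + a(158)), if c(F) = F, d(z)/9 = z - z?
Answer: 4687/35 ≈ 133.91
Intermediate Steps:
d(z) = 0 (d(z) = 9*(z - z) = 9*0 = 0)
r(Z) = -2 (r(Z) = -3 + 1 = -2)
a(B) = -36 + 2*B (a(B) = (-2 + (B - 34)) + B = (-2 + (-34 + B)) + B = (-36 + B) + B = -36 + 2*B)
(27035 + 10461)/(d(109) + a(158)) = (27035 + 10461)/(0 + (-36 + 2*158)) = 37496/(0 + (-36 + 316)) = 37496/(0 + 280) = 37496/280 = 37496*(1/280) = 4687/35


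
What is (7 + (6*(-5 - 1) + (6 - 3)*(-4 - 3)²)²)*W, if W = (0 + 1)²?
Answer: 12328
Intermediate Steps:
W = 1 (W = 1² = 1)
(7 + (6*(-5 - 1) + (6 - 3)*(-4 - 3)²)²)*W = (7 + (6*(-5 - 1) + (6 - 3)*(-4 - 3)²)²)*1 = (7 + (6*(-6) + 3*(-7)²)²)*1 = (7 + (-36 + 3*49)²)*1 = (7 + (-36 + 147)²)*1 = (7 + 111²)*1 = (7 + 12321)*1 = 12328*1 = 12328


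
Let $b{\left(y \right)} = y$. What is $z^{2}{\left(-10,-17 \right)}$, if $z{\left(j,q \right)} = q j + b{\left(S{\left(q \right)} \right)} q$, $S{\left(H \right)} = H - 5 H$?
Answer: $972196$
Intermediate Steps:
$S{\left(H \right)} = - 4 H$
$z{\left(j,q \right)} = - 4 q^{2} + j q$ ($z{\left(j,q \right)} = q j + - 4 q q = j q - 4 q^{2} = - 4 q^{2} + j q$)
$z^{2}{\left(-10,-17 \right)} = \left(- 17 \left(-10 - -68\right)\right)^{2} = \left(- 17 \left(-10 + 68\right)\right)^{2} = \left(\left(-17\right) 58\right)^{2} = \left(-986\right)^{2} = 972196$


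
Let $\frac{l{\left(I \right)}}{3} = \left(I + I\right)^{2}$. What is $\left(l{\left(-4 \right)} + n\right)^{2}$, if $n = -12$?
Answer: $32400$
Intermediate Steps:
$l{\left(I \right)} = 12 I^{2}$ ($l{\left(I \right)} = 3 \left(I + I\right)^{2} = 3 \left(2 I\right)^{2} = 3 \cdot 4 I^{2} = 12 I^{2}$)
$\left(l{\left(-4 \right)} + n\right)^{2} = \left(12 \left(-4\right)^{2} - 12\right)^{2} = \left(12 \cdot 16 - 12\right)^{2} = \left(192 - 12\right)^{2} = 180^{2} = 32400$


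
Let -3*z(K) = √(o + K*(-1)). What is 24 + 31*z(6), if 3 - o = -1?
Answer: 24 - 31*I*√2/3 ≈ 24.0 - 14.614*I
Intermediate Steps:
o = 4 (o = 3 - 1*(-1) = 3 + 1 = 4)
z(K) = -√(4 - K)/3 (z(K) = -√(4 + K*(-1))/3 = -√(4 - K)/3)
24 + 31*z(6) = 24 + 31*(-√(4 - 1*6)/3) = 24 + 31*(-√(4 - 6)/3) = 24 + 31*(-I*√2/3) = 24 - 31*I*√2/3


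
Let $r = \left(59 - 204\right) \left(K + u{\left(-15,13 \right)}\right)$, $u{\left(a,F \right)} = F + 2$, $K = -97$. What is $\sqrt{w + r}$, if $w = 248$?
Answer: $17 \sqrt{42} \approx 110.17$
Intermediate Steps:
$u{\left(a,F \right)} = 2 + F$
$r = 11890$ ($r = \left(59 - 204\right) \left(-97 + \left(2 + 13\right)\right) = - 145 \left(-97 + 15\right) = \left(-145\right) \left(-82\right) = 11890$)
$\sqrt{w + r} = \sqrt{248 + 11890} = \sqrt{12138} = 17 \sqrt{42}$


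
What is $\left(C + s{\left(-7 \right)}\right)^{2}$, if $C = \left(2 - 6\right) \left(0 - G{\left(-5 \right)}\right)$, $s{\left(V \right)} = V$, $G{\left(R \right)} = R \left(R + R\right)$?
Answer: $37249$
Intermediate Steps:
$G{\left(R \right)} = 2 R^{2}$ ($G{\left(R \right)} = R 2 R = 2 R^{2}$)
$C = 200$ ($C = \left(2 - 6\right) \left(0 - 2 \left(-5\right)^{2}\right) = - 4 \left(0 - 2 \cdot 25\right) = - 4 \left(0 - 50\right) = \left(-4\right) \left(-50\right) = 200$)
$\left(C + s{\left(-7 \right)}\right)^{2} = \left(200 - 7\right)^{2} = 193^{2} = 37249$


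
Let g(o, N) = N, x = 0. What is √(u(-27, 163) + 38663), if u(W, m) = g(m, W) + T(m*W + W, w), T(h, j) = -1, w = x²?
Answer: √38635 ≈ 196.56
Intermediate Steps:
w = 0 (w = 0² = 0)
u(W, m) = -1 + W (u(W, m) = W - 1 = -1 + W)
√(u(-27, 163) + 38663) = √((-1 - 27) + 38663) = √(-28 + 38663) = √38635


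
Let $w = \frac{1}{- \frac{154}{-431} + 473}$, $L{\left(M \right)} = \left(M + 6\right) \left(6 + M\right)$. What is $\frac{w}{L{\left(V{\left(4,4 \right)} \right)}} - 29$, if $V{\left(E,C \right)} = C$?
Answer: $- \frac{591648869}{20401700} \approx -29.0$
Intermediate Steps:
$L{\left(M \right)} = \left(6 + M\right)^{2}$ ($L{\left(M \right)} = \left(6 + M\right) \left(6 + M\right) = \left(6 + M\right)^{2}$)
$w = \frac{431}{204017}$ ($w = \frac{1}{\left(-154\right) \left(- \frac{1}{431}\right) + 473} = \frac{1}{\frac{154}{431} + 473} = \frac{1}{\frac{204017}{431}} = \frac{431}{204017} \approx 0.0021126$)
$\frac{w}{L{\left(V{\left(4,4 \right)} \right)}} - 29 = \frac{431}{204017 \left(6 + 4\right)^{2}} - 29 = \frac{431}{204017 \cdot 10^{2}} - 29 = \frac{431}{204017 \cdot 100} - 29 = \frac{431}{204017} \cdot \frac{1}{100} - 29 = \frac{431}{20401700} - 29 = - \frac{591648869}{20401700}$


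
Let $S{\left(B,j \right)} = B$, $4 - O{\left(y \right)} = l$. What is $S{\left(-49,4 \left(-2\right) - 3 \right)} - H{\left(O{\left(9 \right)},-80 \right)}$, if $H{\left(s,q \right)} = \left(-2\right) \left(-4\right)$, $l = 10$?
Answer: $-57$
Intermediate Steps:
$O{\left(y \right)} = -6$ ($O{\left(y \right)} = 4 - 10 = -6$)
$H{\left(s,q \right)} = 8$
$S{\left(-49,4 \left(-2\right) - 3 \right)} - H{\left(O{\left(9 \right)},-80 \right)} = -49 - 8 = -57$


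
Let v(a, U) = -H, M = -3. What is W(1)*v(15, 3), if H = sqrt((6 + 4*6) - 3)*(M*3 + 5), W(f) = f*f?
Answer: 12*sqrt(3) ≈ 20.785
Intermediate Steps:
W(f) = f**2
H = -12*sqrt(3) (H = sqrt((6 + 4*6) - 3)*(-3*3 + 5) = sqrt((6 + 24) - 3)*(-9 + 5) = sqrt(30 - 3)*(-4) = sqrt(27)*(-4) = (3*sqrt(3))*(-4) = -12*sqrt(3) ≈ -20.785)
v(a, U) = 12*sqrt(3) (v(a, U) = -(-12)*sqrt(3) = 12*sqrt(3))
W(1)*v(15, 3) = 1**2*(12*sqrt(3)) = 1*(12*sqrt(3)) = 12*sqrt(3)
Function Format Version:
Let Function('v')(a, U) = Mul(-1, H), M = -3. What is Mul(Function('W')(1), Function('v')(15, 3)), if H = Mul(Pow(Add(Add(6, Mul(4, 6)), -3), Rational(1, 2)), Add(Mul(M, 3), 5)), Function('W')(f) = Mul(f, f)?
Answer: Mul(12, Pow(3, Rational(1, 2))) ≈ 20.785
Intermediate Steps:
Function('W')(f) = Pow(f, 2)
H = Mul(-12, Pow(3, Rational(1, 2))) (H = Mul(Pow(Add(Add(6, Mul(4, 6)), -3), Rational(1, 2)), Add(Mul(-3, 3), 5)) = Mul(Pow(Add(Add(6, 24), -3), Rational(1, 2)), Add(-9, 5)) = Mul(Pow(Add(30, -3), Rational(1, 2)), -4) = Mul(Pow(27, Rational(1, 2)), -4) = Mul(Mul(3, Pow(3, Rational(1, 2))), -4) = Mul(-12, Pow(3, Rational(1, 2))) ≈ -20.785)
Function('v')(a, U) = Mul(12, Pow(3, Rational(1, 2))) (Function('v')(a, U) = Mul(-1, Mul(-12, Pow(3, Rational(1, 2)))) = Mul(12, Pow(3, Rational(1, 2))))
Mul(Function('W')(1), Function('v')(15, 3)) = Mul(Pow(1, 2), Mul(12, Pow(3, Rational(1, 2)))) = Mul(1, Mul(12, Pow(3, Rational(1, 2)))) = Mul(12, Pow(3, Rational(1, 2)))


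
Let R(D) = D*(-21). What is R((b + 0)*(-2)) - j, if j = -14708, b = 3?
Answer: 14834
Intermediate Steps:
R(D) = -21*D
R((b + 0)*(-2)) - j = -21*(3 + 0)*(-2) - 1*(-14708) = -63*(-2) + 14708 = -21*(-6) + 14708 = 126 + 14708 = 14834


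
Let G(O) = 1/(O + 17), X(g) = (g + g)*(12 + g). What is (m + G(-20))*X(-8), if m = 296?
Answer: -56768/3 ≈ -18923.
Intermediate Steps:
X(g) = 2*g*(12 + g) (X(g) = (2*g)*(12 + g) = 2*g*(12 + g))
G(O) = 1/(17 + O)
(m + G(-20))*X(-8) = (296 + 1/(17 - 20))*(2*(-8)*(12 - 8)) = (296 + 1/(-3))*(2*(-8)*4) = (296 - ⅓)*(-64) = (887/3)*(-64) = -56768/3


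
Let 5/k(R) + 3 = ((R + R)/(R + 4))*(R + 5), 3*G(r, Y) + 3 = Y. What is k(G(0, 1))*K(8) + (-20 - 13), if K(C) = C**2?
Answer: -7143/71 ≈ -100.61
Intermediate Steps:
G(r, Y) = -1 + Y/3
k(R) = 5/(-3 + 2*R*(5 + R)/(4 + R)) (k(R) = 5/(-3 + ((R + R)/(R + 4))*(R + 5)) = 5/(-3 + ((2*R)/(4 + R))*(5 + R)) = 5/(-3 + (2*R/(4 + R))*(5 + R)) = 5/(-3 + 2*R*(5 + R)/(4 + R)))
k(G(0, 1))*K(8) + (-20 - 13) = (5*(4 + (-1 + (1/3)*1))/(-12 + 2*(-1 + (1/3)*1)**2 + 7*(-1 + (1/3)*1)))*8**2 + (-20 - 13) = (5*(4 + (-1 + 1/3))/(-12 + 2*(-1 + 1/3)**2 + 7*(-1 + 1/3)))*64 - 33 = (5*(4 - 2/3)/(-12 + 2*(-2/3)**2 + 7*(-2/3)))*64 - 33 = (5*(10/3)/(-12 + 2*(4/9) - 14/3))*64 - 33 = (5*(10/3)/(-12 + 8/9 - 14/3))*64 - 33 = (5*(10/3)/(-142/9))*64 - 33 = (5*(-9/142)*(10/3))*64 - 33 = -75/71*64 - 33 = -4800/71 - 33 = -7143/71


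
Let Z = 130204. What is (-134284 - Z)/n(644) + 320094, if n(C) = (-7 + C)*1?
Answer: 29090770/91 ≈ 3.1968e+5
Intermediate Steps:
n(C) = -7 + C
(-134284 - Z)/n(644) + 320094 = (-134284 - 1*130204)/(-7 + 644) + 320094 = (-134284 - 130204)/637 + 320094 = -264488*1/637 + 320094 = -37784/91 + 320094 = 29090770/91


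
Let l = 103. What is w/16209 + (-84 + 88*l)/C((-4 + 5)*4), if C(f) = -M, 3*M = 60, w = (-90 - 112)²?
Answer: -7237037/16209 ≈ -446.48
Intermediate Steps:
w = 40804 (w = (-202)² = 40804)
M = 20 (M = (⅓)*60 = 20)
C(f) = -20 (C(f) = -1*20 = -20)
w/16209 + (-84 + 88*l)/C((-4 + 5)*4) = 40804/16209 + (-84 + 88*103)/(-20) = 40804*(1/16209) + (-84 + 9064)*(-1/20) = 40804/16209 + 8980*(-1/20) = 40804/16209 - 449 = -7237037/16209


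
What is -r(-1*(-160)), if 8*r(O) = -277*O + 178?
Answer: 22071/4 ≈ 5517.8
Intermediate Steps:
r(O) = 89/4 - 277*O/8 (r(O) = (-277*O + 178)/8 = (178 - 277*O)/8 = 89/4 - 277*O/8)
-r(-1*(-160)) = -(89/4 - (-277)*(-160)/8) = -(89/4 - 277/8*160) = -(89/4 - 5540) = -1*(-22071/4) = 22071/4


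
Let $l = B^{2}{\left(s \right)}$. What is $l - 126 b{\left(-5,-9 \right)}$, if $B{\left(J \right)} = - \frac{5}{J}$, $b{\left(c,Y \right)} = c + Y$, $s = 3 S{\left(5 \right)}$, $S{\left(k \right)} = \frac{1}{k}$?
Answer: $\frac{16501}{9} \approx 1833.4$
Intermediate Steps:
$s = \frac{3}{5} \approx 0.6$
$b{\left(c,Y \right)} = Y + c$
$l = \frac{625}{9}$ ($l = \left(- \frac{5}{\frac{3}{5}}\right)^{2} = \left(\left(-5\right) \frac{5}{3}\right)^{2} = \left(- \frac{25}{3}\right)^{2} = \frac{625}{9} \approx 69.444$)
$l - 126 b{\left(-5,-9 \right)} = \frac{625}{9} - 126 \left(-9 - 5\right) = \frac{625}{9} - -1764 = \frac{625}{9} + 1764 = \frac{16501}{9}$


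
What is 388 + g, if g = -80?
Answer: 308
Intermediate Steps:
388 + g = 388 - 80 = 308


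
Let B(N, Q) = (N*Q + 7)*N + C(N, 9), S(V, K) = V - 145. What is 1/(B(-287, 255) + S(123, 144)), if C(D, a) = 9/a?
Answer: 1/21002065 ≈ 4.7614e-8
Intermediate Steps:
S(V, K) = -145 + V
B(N, Q) = 1 + N*(7 + N*Q) (B(N, Q) = (N*Q + 7)*N + 9/9 = (7 + N*Q)*N + 9*(1/9) = N*(7 + N*Q) + 1 = 1 + N*(7 + N*Q))
1/(B(-287, 255) + S(123, 144)) = 1/((1 + 7*(-287) + 255*(-287)**2) + (-145 + 123)) = 1/((1 - 2009 + 255*82369) - 22) = 1/((1 - 2009 + 21004095) - 22) = 1/(21002087 - 22) = 1/21002065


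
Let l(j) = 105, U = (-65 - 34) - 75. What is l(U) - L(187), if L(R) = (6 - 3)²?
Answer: 96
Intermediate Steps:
U = -174 (U = -99 - 75 = -174)
L(R) = 9 (L(R) = 3² = 9)
l(U) - L(187) = 105 - 1*9 = 105 - 9 = 96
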